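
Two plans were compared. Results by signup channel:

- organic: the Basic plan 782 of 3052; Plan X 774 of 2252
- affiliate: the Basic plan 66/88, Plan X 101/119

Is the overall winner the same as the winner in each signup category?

Yes

Organic: the Basic plan 782/3052 = 25.6%, Plan X 774/2252 = 34.4% → Plan X
Affiliate: the Basic plan 66/88 = 75.0%, Plan X 101/119 = 84.9% → Plan X
Overall: the Basic plan 848/3140 = 27.0%, Plan X 875/2371 = 36.9% → Plan X
Plan X wins overall and in every signup group — no reversal.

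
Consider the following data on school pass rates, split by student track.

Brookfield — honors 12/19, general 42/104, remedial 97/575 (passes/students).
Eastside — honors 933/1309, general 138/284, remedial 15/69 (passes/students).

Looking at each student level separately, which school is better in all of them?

Eastside

Honors: Brookfield 12/19 = 63.2%, Eastside 933/1309 = 71.3% → Eastside
General: Brookfield 42/104 = 40.4%, Eastside 138/284 = 48.6% → Eastside
Remedial: Brookfield 97/575 = 16.9%, Eastside 15/69 = 21.7% → Eastside
Eastside has the higher rate in all 3 groups.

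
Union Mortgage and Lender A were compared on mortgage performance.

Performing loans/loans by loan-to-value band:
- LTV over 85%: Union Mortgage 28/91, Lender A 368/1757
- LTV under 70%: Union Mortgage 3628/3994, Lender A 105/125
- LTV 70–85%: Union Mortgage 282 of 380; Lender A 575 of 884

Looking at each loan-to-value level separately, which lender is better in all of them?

Union Mortgage

LTV over 85%: Union Mortgage 28/91 = 30.8%, Lender A 368/1757 = 20.9% → Union Mortgage
LTV under 70%: Union Mortgage 3628/3994 = 90.8%, Lender A 105/125 = 84.0% → Union Mortgage
LTV 70–85%: Union Mortgage 282/380 = 74.2%, Lender A 575/884 = 65.0% → Union Mortgage
Union Mortgage has the higher rate in all 3 groups.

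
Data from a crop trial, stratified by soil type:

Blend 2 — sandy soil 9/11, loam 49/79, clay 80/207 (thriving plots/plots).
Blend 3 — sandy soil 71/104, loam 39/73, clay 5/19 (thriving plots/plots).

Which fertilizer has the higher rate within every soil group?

Blend 2

Sandy soil: Blend 2 9/11 = 81.8%, Blend 3 71/104 = 68.3% → Blend 2
Loam: Blend 2 49/79 = 62.0%, Blend 3 39/73 = 53.4% → Blend 2
Clay: Blend 2 80/207 = 38.6%, Blend 3 5/19 = 26.3% → Blend 2
Blend 2 has the higher rate in all 3 groups.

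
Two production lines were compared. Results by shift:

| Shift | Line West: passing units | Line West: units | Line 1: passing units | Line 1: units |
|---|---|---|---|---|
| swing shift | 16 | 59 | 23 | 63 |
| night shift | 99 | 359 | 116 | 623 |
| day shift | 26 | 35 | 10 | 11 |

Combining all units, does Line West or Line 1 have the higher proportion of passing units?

Swing shift: Line West 16/59 = 27.1%, Line 1 23/63 = 36.5% → Line 1
Night shift: Line West 99/359 = 27.6%, Line 1 116/623 = 18.6% → Line West
Day shift: Line West 26/35 = 74.3%, Line 1 10/11 = 90.9% → Line 1
Overall: Line West 141/453 = 31.1%, Line 1 149/697 = 21.4% → Line West
(Neither sweeps every shift group, but Line West has the higher pooled rate.)

Line West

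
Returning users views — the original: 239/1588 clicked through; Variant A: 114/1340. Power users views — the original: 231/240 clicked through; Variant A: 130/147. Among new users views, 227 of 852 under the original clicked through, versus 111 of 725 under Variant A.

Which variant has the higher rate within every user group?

Returning users: the original 239/1588 = 15.1%, Variant A 114/1340 = 8.5% → the original
Power users: the original 231/240 = 96.2%, Variant A 130/147 = 88.4% → the original
New users: the original 227/852 = 26.6%, Variant A 111/725 = 15.3% → the original
The original has the higher rate in all 3 groups.

the original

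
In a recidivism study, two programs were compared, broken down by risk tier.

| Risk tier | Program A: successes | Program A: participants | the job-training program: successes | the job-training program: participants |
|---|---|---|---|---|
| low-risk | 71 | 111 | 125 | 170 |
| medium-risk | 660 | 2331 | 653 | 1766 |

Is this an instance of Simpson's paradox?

Low-risk: Program A 71/111 = 64.0%, the job-training program 125/170 = 73.5% → the job-training program
Medium-risk: Program A 660/2331 = 28.3%, the job-training program 653/1766 = 37.0% → the job-training program
Overall: Program A 731/2442 = 29.9%, the job-training program 778/1936 = 40.2% → the job-training program
The job-training program wins overall and in every risk group — no reversal.

No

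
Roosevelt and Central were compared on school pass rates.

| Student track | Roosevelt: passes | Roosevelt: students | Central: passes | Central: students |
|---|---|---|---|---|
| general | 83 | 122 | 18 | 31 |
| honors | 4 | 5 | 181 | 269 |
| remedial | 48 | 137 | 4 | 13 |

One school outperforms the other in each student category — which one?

General: Roosevelt 83/122 = 68.0%, Central 18/31 = 58.1% → Roosevelt
Honors: Roosevelt 4/5 = 80.0%, Central 181/269 = 67.3% → Roosevelt
Remedial: Roosevelt 48/137 = 35.0%, Central 4/13 = 30.8% → Roosevelt
Roosevelt has the higher rate in all 3 groups.

Roosevelt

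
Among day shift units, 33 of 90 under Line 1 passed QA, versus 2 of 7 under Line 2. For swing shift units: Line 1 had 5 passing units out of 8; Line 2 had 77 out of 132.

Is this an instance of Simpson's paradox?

Day shift: Line 1 33/90 = 36.7%, Line 2 2/7 = 28.6% → Line 1
Swing shift: Line 1 5/8 = 62.5%, Line 2 77/132 = 58.3% → Line 1
Overall: Line 1 38/98 = 38.8%, Line 2 79/139 = 56.8% → Line 2
Line 1 wins each shift group but Line 2 wins overall — the comparison reverses. Line 1's units skew toward day shift, which has a lower base rate.

Yes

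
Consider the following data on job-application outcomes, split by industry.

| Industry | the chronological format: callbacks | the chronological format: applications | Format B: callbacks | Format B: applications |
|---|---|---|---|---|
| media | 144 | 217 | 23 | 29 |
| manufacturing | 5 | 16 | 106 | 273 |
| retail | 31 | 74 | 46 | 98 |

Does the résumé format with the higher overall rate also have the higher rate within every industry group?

No

Media: the chronological format 144/217 = 66.4%, Format B 23/29 = 79.3% → Format B
Manufacturing: the chronological format 5/16 = 31.2%, Format B 106/273 = 38.8% → Format B
Retail: the chronological format 31/74 = 41.9%, Format B 46/98 = 46.9% → Format B
Overall: the chronological format 180/307 = 58.6%, Format B 175/400 = 43.8% → the chronological format
Format B wins each industry group but the chronological format wins overall — the comparison reverses. Format B's applications skew toward manufacturing, which has a lower base rate.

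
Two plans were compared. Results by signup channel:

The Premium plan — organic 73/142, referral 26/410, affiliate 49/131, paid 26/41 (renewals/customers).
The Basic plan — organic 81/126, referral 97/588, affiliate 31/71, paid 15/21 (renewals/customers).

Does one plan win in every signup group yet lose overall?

No

Organic: the Premium plan 73/142 = 51.4%, the Basic plan 81/126 = 64.3% → the Basic plan
Referral: the Premium plan 26/410 = 6.3%, the Basic plan 97/588 = 16.5% → the Basic plan
Affiliate: the Premium plan 49/131 = 37.4%, the Basic plan 31/71 = 43.7% → the Basic plan
Paid: the Premium plan 26/41 = 63.4%, the Basic plan 15/21 = 71.4% → the Basic plan
Overall: the Premium plan 174/724 = 24.0%, the Basic plan 224/806 = 27.8% → the Basic plan
The Basic plan wins overall and in every signup group — no reversal.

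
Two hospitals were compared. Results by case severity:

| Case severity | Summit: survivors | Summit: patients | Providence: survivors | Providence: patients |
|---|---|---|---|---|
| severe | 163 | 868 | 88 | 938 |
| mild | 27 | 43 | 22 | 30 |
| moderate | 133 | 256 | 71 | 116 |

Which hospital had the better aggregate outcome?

Severe: Summit 163/868 = 18.8%, Providence 88/938 = 9.4% → Summit
Mild: Summit 27/43 = 62.8%, Providence 22/30 = 73.3% → Providence
Moderate: Summit 133/256 = 52.0%, Providence 71/116 = 61.2% → Providence
Overall: Summit 323/1167 = 27.7%, Providence 181/1084 = 16.7% → Summit
(Neither sweeps every case group, but Summit has the higher pooled rate.)

Summit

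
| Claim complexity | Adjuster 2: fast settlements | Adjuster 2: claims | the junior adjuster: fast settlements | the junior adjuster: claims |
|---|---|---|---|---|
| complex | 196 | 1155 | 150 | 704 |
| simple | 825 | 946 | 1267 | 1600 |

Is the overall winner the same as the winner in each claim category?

No

Complex: Adjuster 2 196/1155 = 17.0%, the junior adjuster 150/704 = 21.3% → the junior adjuster
Simple: Adjuster 2 825/946 = 87.2%, the junior adjuster 1267/1600 = 79.2% → Adjuster 2
Overall: Adjuster 2 1021/2101 = 48.6%, the junior adjuster 1417/2304 = 61.5% → the junior adjuster
Neither sweeps: Adjuster 2 wins 1 of 2 groups, the junior adjuster wins 1. The junior adjuster wins overall but not every group — no Simpson reversal.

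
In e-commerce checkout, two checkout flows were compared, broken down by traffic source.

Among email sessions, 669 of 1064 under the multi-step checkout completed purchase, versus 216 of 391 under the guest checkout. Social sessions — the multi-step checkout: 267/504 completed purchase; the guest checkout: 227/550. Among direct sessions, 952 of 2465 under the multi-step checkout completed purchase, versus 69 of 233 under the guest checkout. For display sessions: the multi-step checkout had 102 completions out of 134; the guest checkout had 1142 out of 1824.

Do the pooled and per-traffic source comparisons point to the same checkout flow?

No

Email: the multi-step checkout 669/1064 = 62.9%, the guest checkout 216/391 = 55.2% → the multi-step checkout
Social: the multi-step checkout 267/504 = 53.0%, the guest checkout 227/550 = 41.3% → the multi-step checkout
Direct: the multi-step checkout 952/2465 = 38.6%, the guest checkout 69/233 = 29.6% → the multi-step checkout
Display: the multi-step checkout 102/134 = 76.1%, the guest checkout 1142/1824 = 62.6% → the multi-step checkout
Overall: the multi-step checkout 1990/4167 = 47.8%, the guest checkout 1654/2998 = 55.2% → the guest checkout
The multi-step checkout wins each traffic group but the guest checkout wins overall — the comparison reverses. The multi-step checkout's sessions skew toward direct, which has a lower base rate.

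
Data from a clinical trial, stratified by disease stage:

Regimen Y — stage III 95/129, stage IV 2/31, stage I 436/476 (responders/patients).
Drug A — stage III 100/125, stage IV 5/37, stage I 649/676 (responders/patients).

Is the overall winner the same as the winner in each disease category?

Stage III: Regimen Y 95/129 = 73.6%, Drug A 100/125 = 80.0% → Drug A
Stage IV: Regimen Y 2/31 = 6.5%, Drug A 5/37 = 13.5% → Drug A
Stage I: Regimen Y 436/476 = 91.6%, Drug A 649/676 = 96.0% → Drug A
Overall: Regimen Y 533/636 = 83.8%, Drug A 754/838 = 90.0% → Drug A
Drug A wins overall and in every disease group — no reversal.

Yes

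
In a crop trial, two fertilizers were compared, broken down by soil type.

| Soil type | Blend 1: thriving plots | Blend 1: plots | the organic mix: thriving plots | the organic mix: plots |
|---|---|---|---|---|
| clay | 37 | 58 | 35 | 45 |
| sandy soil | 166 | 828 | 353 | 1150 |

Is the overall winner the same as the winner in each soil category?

Yes

Clay: Blend 1 37/58 = 63.8%, the organic mix 35/45 = 77.8% → the organic mix
Sandy soil: Blend 1 166/828 = 20.0%, the organic mix 353/1150 = 30.7% → the organic mix
Overall: Blend 1 203/886 = 22.9%, the organic mix 388/1195 = 32.5% → the organic mix
The organic mix wins overall and in every soil group — no reversal.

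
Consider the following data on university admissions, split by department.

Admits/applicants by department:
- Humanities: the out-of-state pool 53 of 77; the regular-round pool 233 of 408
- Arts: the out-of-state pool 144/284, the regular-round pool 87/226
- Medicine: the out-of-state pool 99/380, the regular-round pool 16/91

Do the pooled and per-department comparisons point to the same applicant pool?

Humanities: the out-of-state pool 53/77 = 68.8%, the regular-round pool 233/408 = 57.1% → the out-of-state pool
Arts: the out-of-state pool 144/284 = 50.7%, the regular-round pool 87/226 = 38.5% → the out-of-state pool
Medicine: the out-of-state pool 99/380 = 26.1%, the regular-round pool 16/91 = 17.6% → the out-of-state pool
Overall: the out-of-state pool 296/741 = 39.9%, the regular-round pool 336/725 = 46.3% → the regular-round pool
The out-of-state pool wins each department group but the regular-round pool wins overall — the comparison reverses. The out-of-state pool's applicants skew toward Medicine, which has a lower base rate.

No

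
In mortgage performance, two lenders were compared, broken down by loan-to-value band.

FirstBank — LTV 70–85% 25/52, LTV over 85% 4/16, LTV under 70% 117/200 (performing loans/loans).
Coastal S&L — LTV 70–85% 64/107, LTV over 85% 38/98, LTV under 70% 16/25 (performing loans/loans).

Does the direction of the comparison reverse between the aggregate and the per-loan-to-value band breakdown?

LTV 70–85%: FirstBank 25/52 = 48.1%, Coastal S&L 64/107 = 59.8% → Coastal S&L
LTV over 85%: FirstBank 4/16 = 25.0%, Coastal S&L 38/98 = 38.8% → Coastal S&L
LTV under 70%: FirstBank 117/200 = 58.5%, Coastal S&L 16/25 = 64.0% → Coastal S&L
Overall: FirstBank 146/268 = 54.5%, Coastal S&L 118/230 = 51.3% → FirstBank
Coastal S&L wins each loan-to-value group but FirstBank wins overall — the comparison reverses. Coastal S&L's loans skew toward LTV over 85%, which has a lower base rate.

Yes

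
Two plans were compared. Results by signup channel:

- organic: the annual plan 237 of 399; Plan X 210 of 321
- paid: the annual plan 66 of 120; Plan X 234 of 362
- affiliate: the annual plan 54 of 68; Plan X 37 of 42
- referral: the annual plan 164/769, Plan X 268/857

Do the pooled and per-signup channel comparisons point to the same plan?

Organic: the annual plan 237/399 = 59.4%, Plan X 210/321 = 65.4% → Plan X
Paid: the annual plan 66/120 = 55.0%, Plan X 234/362 = 64.6% → Plan X
Affiliate: the annual plan 54/68 = 79.4%, Plan X 37/42 = 88.1% → Plan X
Referral: the annual plan 164/769 = 21.3%, Plan X 268/857 = 31.3% → Plan X
Overall: the annual plan 521/1356 = 38.4%, Plan X 749/1582 = 47.3% → Plan X
Plan X wins overall and in every signup group — no reversal.

Yes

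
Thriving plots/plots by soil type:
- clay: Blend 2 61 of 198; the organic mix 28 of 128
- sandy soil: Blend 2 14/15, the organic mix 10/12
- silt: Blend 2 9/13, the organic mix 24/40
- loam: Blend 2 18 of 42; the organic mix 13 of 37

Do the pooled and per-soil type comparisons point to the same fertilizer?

Yes

Clay: Blend 2 61/198 = 30.8%, the organic mix 28/128 = 21.9% → Blend 2
Sandy soil: Blend 2 14/15 = 93.3%, the organic mix 10/12 = 83.3% → Blend 2
Silt: Blend 2 9/13 = 69.2%, the organic mix 24/40 = 60.0% → Blend 2
Loam: Blend 2 18/42 = 42.9%, the organic mix 13/37 = 35.1% → Blend 2
Overall: Blend 2 102/268 = 38.1%, the organic mix 75/217 = 34.6% → Blend 2
Blend 2 wins overall and in every soil group — no reversal.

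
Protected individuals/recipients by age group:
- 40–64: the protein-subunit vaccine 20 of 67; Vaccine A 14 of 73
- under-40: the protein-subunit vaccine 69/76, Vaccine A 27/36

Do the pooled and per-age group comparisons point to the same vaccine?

40–64: the protein-subunit vaccine 20/67 = 29.9%, Vaccine A 14/73 = 19.2% → the protein-subunit vaccine
Under-40: the protein-subunit vaccine 69/76 = 90.8%, Vaccine A 27/36 = 75.0% → the protein-subunit vaccine
Overall: the protein-subunit vaccine 89/143 = 62.2%, Vaccine A 41/109 = 37.6% → the protein-subunit vaccine
The protein-subunit vaccine wins overall and in every age group — no reversal.

Yes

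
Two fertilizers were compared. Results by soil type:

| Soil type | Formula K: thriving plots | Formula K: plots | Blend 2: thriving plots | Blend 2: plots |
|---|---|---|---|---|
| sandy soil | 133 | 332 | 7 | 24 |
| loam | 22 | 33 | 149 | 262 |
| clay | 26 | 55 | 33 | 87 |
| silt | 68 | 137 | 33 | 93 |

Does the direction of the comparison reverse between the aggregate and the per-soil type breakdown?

Yes

Sandy soil: Formula K 133/332 = 40.1%, Blend 2 7/24 = 29.2% → Formula K
Loam: Formula K 22/33 = 66.7%, Blend 2 149/262 = 56.9% → Formula K
Clay: Formula K 26/55 = 47.3%, Blend 2 33/87 = 37.9% → Formula K
Silt: Formula K 68/137 = 49.6%, Blend 2 33/93 = 35.5% → Formula K
Overall: Formula K 249/557 = 44.7%, Blend 2 222/466 = 47.6% → Blend 2
Formula K wins each soil group but Blend 2 wins overall — the comparison reverses. Formula K's plots skew toward sandy soil, which has a lower base rate.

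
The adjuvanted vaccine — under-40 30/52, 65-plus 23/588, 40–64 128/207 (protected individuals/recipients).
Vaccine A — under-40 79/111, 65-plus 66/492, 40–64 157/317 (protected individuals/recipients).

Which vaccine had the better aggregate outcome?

Vaccine A

Under-40: the adjuvanted vaccine 30/52 = 57.7%, Vaccine A 79/111 = 71.2% → Vaccine A
65-plus: the adjuvanted vaccine 23/588 = 3.9%, Vaccine A 66/492 = 13.4% → Vaccine A
40–64: the adjuvanted vaccine 128/207 = 61.8%, Vaccine A 157/317 = 49.5% → the adjuvanted vaccine
Overall: the adjuvanted vaccine 181/847 = 21.4%, Vaccine A 302/920 = 32.8% → Vaccine A
(Neither sweeps every age group, but Vaccine A has the higher pooled rate.)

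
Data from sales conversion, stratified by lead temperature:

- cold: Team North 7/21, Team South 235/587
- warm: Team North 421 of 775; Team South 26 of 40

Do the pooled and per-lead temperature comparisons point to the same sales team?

Cold: Team North 7/21 = 33.3%, Team South 235/587 = 40.0% → Team South
Warm: Team North 421/775 = 54.3%, Team South 26/40 = 65.0% → Team South
Overall: Team North 428/796 = 53.8%, Team South 261/627 = 41.6% → Team North
Team South wins each lead group but Team North wins overall — the comparison reverses. Team South's leads skew toward cold, which has a lower base rate.

No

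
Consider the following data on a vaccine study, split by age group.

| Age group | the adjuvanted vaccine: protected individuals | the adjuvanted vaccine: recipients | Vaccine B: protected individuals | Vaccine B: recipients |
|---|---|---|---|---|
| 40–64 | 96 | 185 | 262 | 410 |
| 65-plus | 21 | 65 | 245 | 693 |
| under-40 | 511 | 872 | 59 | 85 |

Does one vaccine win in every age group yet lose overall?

Yes

40–64: the adjuvanted vaccine 96/185 = 51.9%, Vaccine B 262/410 = 63.9% → Vaccine B
65-plus: the adjuvanted vaccine 21/65 = 32.3%, Vaccine B 245/693 = 35.4% → Vaccine B
Under-40: the adjuvanted vaccine 511/872 = 58.6%, Vaccine B 59/85 = 69.4% → Vaccine B
Overall: the adjuvanted vaccine 628/1122 = 56.0%, Vaccine B 566/1188 = 47.6% → the adjuvanted vaccine
Vaccine B wins each age group but the adjuvanted vaccine wins overall — the comparison reverses. Vaccine B's recipients skew toward 65-plus, which has a lower base rate.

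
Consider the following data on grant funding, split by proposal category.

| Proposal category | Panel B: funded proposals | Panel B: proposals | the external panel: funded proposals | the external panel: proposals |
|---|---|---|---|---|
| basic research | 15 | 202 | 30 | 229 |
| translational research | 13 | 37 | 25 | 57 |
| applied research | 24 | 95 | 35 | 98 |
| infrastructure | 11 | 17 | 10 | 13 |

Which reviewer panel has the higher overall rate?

the external panel

Basic research: Panel B 15/202 = 7.4%, the external panel 30/229 = 13.1% → the external panel
Translational research: Panel B 13/37 = 35.1%, the external panel 25/57 = 43.9% → the external panel
Applied research: Panel B 24/95 = 25.3%, the external panel 35/98 = 35.7% → the external panel
Infrastructure: Panel B 11/17 = 64.7%, the external panel 10/13 = 76.9% → the external panel
Overall: Panel B 63/351 = 17.9%, the external panel 100/397 = 25.2% → the external panel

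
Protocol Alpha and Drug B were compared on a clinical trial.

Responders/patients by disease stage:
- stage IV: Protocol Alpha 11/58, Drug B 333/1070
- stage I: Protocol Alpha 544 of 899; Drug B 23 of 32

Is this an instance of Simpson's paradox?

Stage IV: Protocol Alpha 11/58 = 19.0%, Drug B 333/1070 = 31.1% → Drug B
Stage I: Protocol Alpha 544/899 = 60.5%, Drug B 23/32 = 71.9% → Drug B
Overall: Protocol Alpha 555/957 = 58.0%, Drug B 356/1102 = 32.3% → Protocol Alpha
Drug B wins each disease group but Protocol Alpha wins overall — the comparison reverses. Drug B's patients skew toward stage IV, which has a lower base rate.

Yes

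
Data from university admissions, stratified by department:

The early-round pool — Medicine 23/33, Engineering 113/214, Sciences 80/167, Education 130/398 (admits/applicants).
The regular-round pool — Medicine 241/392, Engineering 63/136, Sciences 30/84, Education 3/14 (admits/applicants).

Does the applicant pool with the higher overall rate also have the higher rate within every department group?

No

Medicine: the early-round pool 23/33 = 69.7%, the regular-round pool 241/392 = 61.5% → the early-round pool
Engineering: the early-round pool 113/214 = 52.8%, the regular-round pool 63/136 = 46.3% → the early-round pool
Sciences: the early-round pool 80/167 = 47.9%, the regular-round pool 30/84 = 35.7% → the early-round pool
Education: the early-round pool 130/398 = 32.7%, the regular-round pool 3/14 = 21.4% → the early-round pool
Overall: the early-round pool 346/812 = 42.6%, the regular-round pool 337/626 = 53.8% → the regular-round pool
The early-round pool wins each department group but the regular-round pool wins overall — the comparison reverses. The early-round pool's applicants skew toward Education, which has a lower base rate.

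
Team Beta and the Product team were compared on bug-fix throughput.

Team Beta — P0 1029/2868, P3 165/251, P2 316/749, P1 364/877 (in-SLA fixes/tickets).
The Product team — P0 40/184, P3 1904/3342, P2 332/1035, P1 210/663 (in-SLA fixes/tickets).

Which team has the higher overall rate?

P0: Team Beta 1029/2868 = 35.9%, the Product team 40/184 = 21.7% → Team Beta
P3: Team Beta 165/251 = 65.7%, the Product team 1904/3342 = 57.0% → Team Beta
P2: Team Beta 316/749 = 42.2%, the Product team 332/1035 = 32.1% → Team Beta
P1: Team Beta 364/877 = 41.5%, the Product team 210/663 = 31.7% → Team Beta
Overall: Team Beta 1874/4745 = 39.5%, the Product team 2486/5224 = 47.6% → the Product team
(Team Beta wins every ticket group but the Product team wins overall — Team Beta's tickets skew toward the low-rate P0 group.)

the Product team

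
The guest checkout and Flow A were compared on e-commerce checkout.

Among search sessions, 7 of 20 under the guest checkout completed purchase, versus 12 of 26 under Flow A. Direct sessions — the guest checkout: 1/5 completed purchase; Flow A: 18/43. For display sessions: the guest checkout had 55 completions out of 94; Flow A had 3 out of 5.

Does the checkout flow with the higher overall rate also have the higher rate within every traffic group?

Search: the guest checkout 7/20 = 35.0%, Flow A 12/26 = 46.2% → Flow A
Direct: the guest checkout 1/5 = 20.0%, Flow A 18/43 = 41.9% → Flow A
Display: the guest checkout 55/94 = 58.5%, Flow A 3/5 = 60.0% → Flow A
Overall: the guest checkout 63/119 = 52.9%, Flow A 33/74 = 44.6% → the guest checkout
Flow A wins each traffic group but the guest checkout wins overall — the comparison reverses. Flow A's sessions skew toward direct, which has a lower base rate.

No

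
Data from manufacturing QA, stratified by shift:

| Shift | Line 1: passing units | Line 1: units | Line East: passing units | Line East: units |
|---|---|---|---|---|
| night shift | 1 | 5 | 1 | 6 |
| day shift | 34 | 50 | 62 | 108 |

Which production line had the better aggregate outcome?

Line 1

Night shift: Line 1 1/5 = 20.0%, Line East 1/6 = 16.7% → Line 1
Day shift: Line 1 34/50 = 68.0%, Line East 62/108 = 57.4% → Line 1
Overall: Line 1 35/55 = 63.6%, Line East 63/114 = 55.3% → Line 1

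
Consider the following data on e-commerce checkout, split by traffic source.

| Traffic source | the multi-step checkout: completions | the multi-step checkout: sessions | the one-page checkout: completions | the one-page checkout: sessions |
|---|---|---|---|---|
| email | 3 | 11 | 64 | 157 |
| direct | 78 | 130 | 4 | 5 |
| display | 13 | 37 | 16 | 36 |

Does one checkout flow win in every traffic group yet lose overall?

Email: the multi-step checkout 3/11 = 27.3%, the one-page checkout 64/157 = 40.8% → the one-page checkout
Direct: the multi-step checkout 78/130 = 60.0%, the one-page checkout 4/5 = 80.0% → the one-page checkout
Display: the multi-step checkout 13/37 = 35.1%, the one-page checkout 16/36 = 44.4% → the one-page checkout
Overall: the multi-step checkout 94/178 = 52.8%, the one-page checkout 84/198 = 42.4% → the multi-step checkout
The one-page checkout wins each traffic group but the multi-step checkout wins overall — the comparison reverses. The one-page checkout's sessions skew toward email, which has a lower base rate.

Yes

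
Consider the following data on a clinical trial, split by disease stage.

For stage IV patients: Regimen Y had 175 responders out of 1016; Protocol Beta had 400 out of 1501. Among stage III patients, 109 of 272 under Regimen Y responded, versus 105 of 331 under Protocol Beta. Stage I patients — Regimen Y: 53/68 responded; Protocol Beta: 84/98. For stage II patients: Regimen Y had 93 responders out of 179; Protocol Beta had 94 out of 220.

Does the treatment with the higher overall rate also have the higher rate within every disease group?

Stage IV: Regimen Y 175/1016 = 17.2%, Protocol Beta 400/1501 = 26.6% → Protocol Beta
Stage III: Regimen Y 109/272 = 40.1%, Protocol Beta 105/331 = 31.7% → Regimen Y
Stage I: Regimen Y 53/68 = 77.9%, Protocol Beta 84/98 = 85.7% → Protocol Beta
Stage II: Regimen Y 93/179 = 52.0%, Protocol Beta 94/220 = 42.7% → Regimen Y
Overall: Regimen Y 430/1535 = 28.0%, Protocol Beta 683/2150 = 31.8% → Protocol Beta
Neither sweeps: Regimen Y wins 2 of 4 groups, Protocol Beta wins 2. Protocol Beta wins overall but not every group — no Simpson reversal.

No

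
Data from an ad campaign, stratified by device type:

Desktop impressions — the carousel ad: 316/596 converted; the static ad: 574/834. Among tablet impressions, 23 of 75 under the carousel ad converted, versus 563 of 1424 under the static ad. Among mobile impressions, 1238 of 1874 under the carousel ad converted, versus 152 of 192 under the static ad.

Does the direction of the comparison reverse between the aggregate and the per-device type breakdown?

Yes

Desktop: the carousel ad 316/596 = 53.0%, the static ad 574/834 = 68.8% → the static ad
Tablet: the carousel ad 23/75 = 30.7%, the static ad 563/1424 = 39.5% → the static ad
Mobile: the carousel ad 1238/1874 = 66.1%, the static ad 152/192 = 79.2% → the static ad
Overall: the carousel ad 1577/2545 = 62.0%, the static ad 1289/2450 = 52.6% → the carousel ad
The static ad wins each device group but the carousel ad wins overall — the comparison reverses. The static ad's impressions skew toward tablet, which has a lower base rate.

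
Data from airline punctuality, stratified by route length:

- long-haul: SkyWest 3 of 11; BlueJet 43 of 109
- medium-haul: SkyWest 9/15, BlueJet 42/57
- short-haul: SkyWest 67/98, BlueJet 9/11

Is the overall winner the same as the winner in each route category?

Long-haul: SkyWest 3/11 = 27.3%, BlueJet 43/109 = 39.4% → BlueJet
Medium-haul: SkyWest 9/15 = 60.0%, BlueJet 42/57 = 73.7% → BlueJet
Short-haul: SkyWest 67/98 = 68.4%, BlueJet 9/11 = 81.8% → BlueJet
Overall: SkyWest 79/124 = 63.7%, BlueJet 94/177 = 53.1% → SkyWest
BlueJet wins each route group but SkyWest wins overall — the comparison reverses. BlueJet's flights skew toward long-haul, which has a lower base rate.

No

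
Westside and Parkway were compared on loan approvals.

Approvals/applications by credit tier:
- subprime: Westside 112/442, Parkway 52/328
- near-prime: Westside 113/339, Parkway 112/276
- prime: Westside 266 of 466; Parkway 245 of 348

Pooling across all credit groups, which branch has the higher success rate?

Subprime: Westside 112/442 = 25.3%, Parkway 52/328 = 15.9% → Westside
Near-prime: Westside 113/339 = 33.3%, Parkway 112/276 = 40.6% → Parkway
Prime: Westside 266/466 = 57.1%, Parkway 245/348 = 70.4% → Parkway
Overall: Westside 491/1247 = 39.4%, Parkway 409/952 = 43.0% → Parkway
(Neither sweeps every credit group, but Parkway has the higher pooled rate.)

Parkway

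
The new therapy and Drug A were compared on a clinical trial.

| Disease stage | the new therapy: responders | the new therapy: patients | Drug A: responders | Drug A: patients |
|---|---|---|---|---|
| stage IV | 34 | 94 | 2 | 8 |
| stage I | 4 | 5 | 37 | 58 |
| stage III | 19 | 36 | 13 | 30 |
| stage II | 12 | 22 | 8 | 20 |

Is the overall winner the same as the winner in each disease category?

No

Stage IV: the new therapy 34/94 = 36.2%, Drug A 2/8 = 25.0% → the new therapy
Stage I: the new therapy 4/5 = 80.0%, Drug A 37/58 = 63.8% → the new therapy
Stage III: the new therapy 19/36 = 52.8%, Drug A 13/30 = 43.3% → the new therapy
Stage II: the new therapy 12/22 = 54.5%, Drug A 8/20 = 40.0% → the new therapy
Overall: the new therapy 69/157 = 43.9%, Drug A 60/116 = 51.7% → Drug A
The new therapy wins each disease group but Drug A wins overall — the comparison reverses. The new therapy's patients skew toward stage IV, which has a lower base rate.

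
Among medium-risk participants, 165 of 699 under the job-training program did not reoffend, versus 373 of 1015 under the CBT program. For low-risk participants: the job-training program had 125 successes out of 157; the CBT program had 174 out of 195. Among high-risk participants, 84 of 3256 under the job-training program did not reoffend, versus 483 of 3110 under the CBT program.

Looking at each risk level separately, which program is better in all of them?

the CBT program

Medium-risk: the job-training program 165/699 = 23.6%, the CBT program 373/1015 = 36.7% → the CBT program
Low-risk: the job-training program 125/157 = 79.6%, the CBT program 174/195 = 89.2% → the CBT program
High-risk: the job-training program 84/3256 = 2.6%, the CBT program 483/3110 = 15.5% → the CBT program
The CBT program has the higher rate in all 3 groups.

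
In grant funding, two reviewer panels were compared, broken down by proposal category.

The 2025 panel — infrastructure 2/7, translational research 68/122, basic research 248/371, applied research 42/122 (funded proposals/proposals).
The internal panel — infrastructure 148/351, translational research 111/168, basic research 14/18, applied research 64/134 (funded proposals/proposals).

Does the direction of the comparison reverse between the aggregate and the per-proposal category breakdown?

Infrastructure: the 2025 panel 2/7 = 28.6%, the internal panel 148/351 = 42.2% → the internal panel
Translational research: the 2025 panel 68/122 = 55.7%, the internal panel 111/168 = 66.1% → the internal panel
Basic research: the 2025 panel 248/371 = 66.8%, the internal panel 14/18 = 77.8% → the internal panel
Applied research: the 2025 panel 42/122 = 34.4%, the internal panel 64/134 = 47.8% → the internal panel
Overall: the 2025 panel 360/622 = 57.9%, the internal panel 337/671 = 50.2% → the 2025 panel
The internal panel wins each proposal group but the 2025 panel wins overall — the comparison reverses. The internal panel's proposals skew toward infrastructure, which has a lower base rate.

Yes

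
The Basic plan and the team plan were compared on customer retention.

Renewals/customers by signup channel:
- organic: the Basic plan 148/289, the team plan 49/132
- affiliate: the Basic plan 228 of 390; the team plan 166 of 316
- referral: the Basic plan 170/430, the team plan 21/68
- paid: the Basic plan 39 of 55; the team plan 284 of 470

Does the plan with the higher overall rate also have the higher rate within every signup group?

No

Organic: the Basic plan 148/289 = 51.2%, the team plan 49/132 = 37.1% → the Basic plan
Affiliate: the Basic plan 228/390 = 58.5%, the team plan 166/316 = 52.5% → the Basic plan
Referral: the Basic plan 170/430 = 39.5%, the team plan 21/68 = 30.9% → the Basic plan
Paid: the Basic plan 39/55 = 70.9%, the team plan 284/470 = 60.4% → the Basic plan
Overall: the Basic plan 585/1164 = 50.3%, the team plan 520/986 = 52.7% → the team plan
The Basic plan wins each signup group but the team plan wins overall — the comparison reverses. The Basic plan's customers skew toward referral, which has a lower base rate.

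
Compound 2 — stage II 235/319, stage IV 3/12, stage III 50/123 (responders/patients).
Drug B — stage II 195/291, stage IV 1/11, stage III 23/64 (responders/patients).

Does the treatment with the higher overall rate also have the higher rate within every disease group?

Yes

Stage II: Compound 2 235/319 = 73.7%, Drug B 195/291 = 67.0% → Compound 2
Stage IV: Compound 2 3/12 = 25.0%, Drug B 1/11 = 9.1% → Compound 2
Stage III: Compound 2 50/123 = 40.7%, Drug B 23/64 = 35.9% → Compound 2
Overall: Compound 2 288/454 = 63.4%, Drug B 219/366 = 59.8% → Compound 2
Compound 2 wins overall and in every disease group — no reversal.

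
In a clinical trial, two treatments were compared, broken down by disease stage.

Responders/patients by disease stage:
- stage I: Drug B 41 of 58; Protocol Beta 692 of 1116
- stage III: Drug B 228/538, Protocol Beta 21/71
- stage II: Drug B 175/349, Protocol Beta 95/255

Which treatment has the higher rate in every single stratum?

Stage I: Drug B 41/58 = 70.7%, Protocol Beta 692/1116 = 62.0% → Drug B
Stage III: Drug B 228/538 = 42.4%, Protocol Beta 21/71 = 29.6% → Drug B
Stage II: Drug B 175/349 = 50.1%, Protocol Beta 95/255 = 37.3% → Drug B
Drug B has the higher rate in all 3 groups.

Drug B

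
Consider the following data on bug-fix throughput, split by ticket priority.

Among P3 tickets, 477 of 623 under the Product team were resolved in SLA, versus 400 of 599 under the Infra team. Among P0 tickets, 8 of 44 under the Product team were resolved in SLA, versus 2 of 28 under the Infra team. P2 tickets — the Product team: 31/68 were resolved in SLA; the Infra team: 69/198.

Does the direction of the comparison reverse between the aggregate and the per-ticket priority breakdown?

P3: the Product team 477/623 = 76.6%, the Infra team 400/599 = 66.8% → the Product team
P0: the Product team 8/44 = 18.2%, the Infra team 2/28 = 7.1% → the Product team
P2: the Product team 31/68 = 45.6%, the Infra team 69/198 = 34.8% → the Product team
Overall: the Product team 516/735 = 70.2%, the Infra team 471/825 = 57.1% → the Product team
The Product team wins overall and in every ticket group — no reversal.

No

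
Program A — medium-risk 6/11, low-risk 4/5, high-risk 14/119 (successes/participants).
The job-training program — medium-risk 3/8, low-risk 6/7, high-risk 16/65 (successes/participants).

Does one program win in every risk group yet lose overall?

No

Medium-risk: Program A 6/11 = 54.5%, the job-training program 3/8 = 37.5% → Program A
Low-risk: Program A 4/5 = 80.0%, the job-training program 6/7 = 85.7% → the job-training program
High-risk: Program A 14/119 = 11.8%, the job-training program 16/65 = 24.6% → the job-training program
Overall: Program A 24/135 = 17.8%, the job-training program 25/80 = 31.2% → the job-training program
Neither sweeps: Program A wins 1 of 3 groups, the job-training program wins 2. The job-training program wins overall but not every group — no Simpson reversal.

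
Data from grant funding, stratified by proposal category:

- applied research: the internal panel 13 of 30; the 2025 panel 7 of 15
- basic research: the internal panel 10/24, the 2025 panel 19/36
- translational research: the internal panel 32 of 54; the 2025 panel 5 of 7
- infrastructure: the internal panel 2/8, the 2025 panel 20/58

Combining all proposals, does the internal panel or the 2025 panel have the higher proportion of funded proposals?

the internal panel

Applied research: the internal panel 13/30 = 43.3%, the 2025 panel 7/15 = 46.7% → the 2025 panel
Basic research: the internal panel 10/24 = 41.7%, the 2025 panel 19/36 = 52.8% → the 2025 panel
Translational research: the internal panel 32/54 = 59.3%, the 2025 panel 5/7 = 71.4% → the 2025 panel
Infrastructure: the internal panel 2/8 = 25.0%, the 2025 panel 20/58 = 34.5% → the 2025 panel
Overall: the internal panel 57/116 = 49.1%, the 2025 panel 51/116 = 44.0% → the internal panel
(The 2025 panel wins every proposal group but the internal panel wins overall — the 2025 panel's proposals skew toward the low-rate infrastructure group.)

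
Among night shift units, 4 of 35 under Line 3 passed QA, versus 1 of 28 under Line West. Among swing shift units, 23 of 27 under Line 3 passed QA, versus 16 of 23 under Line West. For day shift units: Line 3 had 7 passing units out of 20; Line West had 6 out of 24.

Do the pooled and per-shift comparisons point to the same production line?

Night shift: Line 3 4/35 = 11.4%, Line West 1/28 = 3.6% → Line 3
Swing shift: Line 3 23/27 = 85.2%, Line West 16/23 = 69.6% → Line 3
Day shift: Line 3 7/20 = 35.0%, Line West 6/24 = 25.0% → Line 3
Overall: Line 3 34/82 = 41.5%, Line West 23/75 = 30.7% → Line 3
Line 3 wins overall and in every shift group — no reversal.

Yes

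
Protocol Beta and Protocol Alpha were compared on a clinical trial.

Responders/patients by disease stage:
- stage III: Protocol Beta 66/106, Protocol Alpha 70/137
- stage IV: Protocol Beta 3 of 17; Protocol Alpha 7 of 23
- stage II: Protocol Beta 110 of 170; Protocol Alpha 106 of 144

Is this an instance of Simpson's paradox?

No

Stage III: Protocol Beta 66/106 = 62.3%, Protocol Alpha 70/137 = 51.1% → Protocol Beta
Stage IV: Protocol Beta 3/17 = 17.6%, Protocol Alpha 7/23 = 30.4% → Protocol Alpha
Stage II: Protocol Beta 110/170 = 64.7%, Protocol Alpha 106/144 = 73.6% → Protocol Alpha
Overall: Protocol Beta 179/293 = 61.1%, Protocol Alpha 183/304 = 60.2% → Protocol Beta
Neither sweeps: Protocol Beta wins 1 of 3 groups, Protocol Alpha wins 2. Protocol Beta wins overall but not every group — no Simpson reversal.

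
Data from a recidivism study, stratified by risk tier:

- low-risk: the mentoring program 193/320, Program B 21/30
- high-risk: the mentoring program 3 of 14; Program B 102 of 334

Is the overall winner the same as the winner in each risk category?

No

Low-risk: the mentoring program 193/320 = 60.3%, Program B 21/30 = 70.0% → Program B
High-risk: the mentoring program 3/14 = 21.4%, Program B 102/334 = 30.5% → Program B
Overall: the mentoring program 196/334 = 58.7%, Program B 123/364 = 33.8% → the mentoring program
Program B wins each risk group but the mentoring program wins overall — the comparison reverses. Program B's participants skew toward high-risk, which has a lower base rate.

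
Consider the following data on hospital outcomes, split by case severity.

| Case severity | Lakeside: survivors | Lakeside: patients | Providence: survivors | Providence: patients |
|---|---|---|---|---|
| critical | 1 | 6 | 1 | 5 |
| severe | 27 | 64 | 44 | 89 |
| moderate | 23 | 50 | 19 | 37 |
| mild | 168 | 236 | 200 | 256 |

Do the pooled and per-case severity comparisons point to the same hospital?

Critical: Lakeside 1/6 = 16.7%, Providence 1/5 = 20.0% → Providence
Severe: Lakeside 27/64 = 42.2%, Providence 44/89 = 49.4% → Providence
Moderate: Lakeside 23/50 = 46.0%, Providence 19/37 = 51.4% → Providence
Mild: Lakeside 168/236 = 71.2%, Providence 200/256 = 78.1% → Providence
Overall: Lakeside 219/356 = 61.5%, Providence 264/387 = 68.2% → Providence
Providence wins overall and in every case group — no reversal.

Yes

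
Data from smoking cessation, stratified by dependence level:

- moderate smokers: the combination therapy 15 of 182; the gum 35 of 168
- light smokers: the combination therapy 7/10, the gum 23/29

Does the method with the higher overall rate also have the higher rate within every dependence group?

Yes

Moderate smokers: the combination therapy 15/182 = 8.2%, the gum 35/168 = 20.8% → the gum
Light smokers: the combination therapy 7/10 = 70.0%, the gum 23/29 = 79.3% → the gum
Overall: the combination therapy 22/192 = 11.5%, the gum 58/197 = 29.4% → the gum
The gum wins overall and in every dependence group — no reversal.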